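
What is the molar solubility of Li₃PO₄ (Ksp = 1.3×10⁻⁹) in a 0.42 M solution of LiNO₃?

1.8×10⁻⁸ M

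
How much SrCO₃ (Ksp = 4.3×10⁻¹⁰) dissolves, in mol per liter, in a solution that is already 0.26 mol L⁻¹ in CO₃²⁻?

SrCO₃(s) ⇌ Sr²⁺(aq) + CO₃²⁻(aq)
CO₃²⁻ is already present at 0.26 mol L⁻¹. If s mol/L of SrCO₃ dissolves, [Sr²⁺] = s while [CO₃²⁻] ≈ 0.26 mol L⁻¹.
Ksp = [Sr²⁺][CO₃²⁻] = s(0.26)
s = 4.3×10⁻¹⁰ / (0.26) = 1.7×10⁻⁹
s = 1.7×10⁻⁹ mol L⁻¹

1.7×10⁻⁹ M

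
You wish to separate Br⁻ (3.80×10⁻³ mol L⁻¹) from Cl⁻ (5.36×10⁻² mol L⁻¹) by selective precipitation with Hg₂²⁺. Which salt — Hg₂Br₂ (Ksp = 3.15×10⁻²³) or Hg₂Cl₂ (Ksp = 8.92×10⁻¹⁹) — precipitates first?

A salt starts to precipitate once the ion product Q reaches its Ksp.
For Hg₂Br₂: [Hg₂²⁺] = (Ksp/[Br⁻]^2) = 2.18×10⁻¹⁸ mol L⁻¹
For Hg₂Cl₂: [Hg₂²⁺] = (Ksp/[Cl⁻]^2) = 3.10×10⁻¹⁶ mol L⁻¹
Hg₂Br₂ requires the lower [Hg₂²⁺], so it precipitates first.

Hg₂Br₂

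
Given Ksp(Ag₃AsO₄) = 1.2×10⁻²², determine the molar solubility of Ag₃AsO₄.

Ag₃AsO₄(s) ⇌ 3 Ag⁺(aq) + AsO₄³⁻(aq)
Let s be the molar solubility. Then [Ag⁺] = 3s and [AsO₄³⁻] = s.
Ksp = [Ag⁺]^3[AsO₄³⁻] = (3s)^3 · s = 27s^4
27s^4 = 1.2×10⁻²²  ⇒  s^4 = 4.4×10⁻²⁴
Taking the 4th root, s = 1.5×10⁻⁶ mol L⁻¹.

1.5×10⁻⁶ M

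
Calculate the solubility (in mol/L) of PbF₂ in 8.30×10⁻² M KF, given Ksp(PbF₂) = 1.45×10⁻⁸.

PbF₂(s) ⇌ Pb²⁺(aq) + 2 F⁻(aq)
F⁻ is already present at 8.30×10⁻² M. If s mol/L of PbF₂ dissolves, [Pb²⁺] = s while [F⁻] ≈ 8.30×10⁻² M.
Ksp = [Pb²⁺][F⁻]^2 = s(8.30×10⁻²)^2
s = 1.45×10⁻⁸ / (8.30×10⁻²)^2 = 2.10×10⁻⁶
s = 2.10×10⁻⁶ M

2.10×10⁻⁶ M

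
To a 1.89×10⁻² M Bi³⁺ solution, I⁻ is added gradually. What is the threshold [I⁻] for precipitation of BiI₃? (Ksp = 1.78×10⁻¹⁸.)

4.55×10⁻⁶ M

Each salt precipitates once Q = Ksp for that salt.
BiI₃(s) ⇌ Bi³⁺(aq) + 3 I⁻(aq)
Ksp = [Bi³⁺][I⁻]^3 = [I⁻]^3(1.89×10⁻²)
[I⁻]^3 = 1.78×10⁻¹⁸ / (1.89×10⁻²) = 9.42×10⁻¹⁷
[I⁻] = 4.55×10⁻⁶ M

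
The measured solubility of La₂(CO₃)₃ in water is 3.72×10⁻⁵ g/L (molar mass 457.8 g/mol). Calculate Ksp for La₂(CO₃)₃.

Ksp = 3.83×10⁻³⁴

Convert to molarity: s = 3.72×10⁻⁵ / 457.8 = 8.1258×10⁻⁸ mol/L
La₂(CO₃)₃(s) ⇌ 2 La³⁺(aq) + 3 CO₃²⁻(aq)
For each mole of La₂(CO₃)₃ that dissolves per liter, [La³⁺] = 2s and [CO₃²⁻] = 3s; let s denote this solubility.
Ksp = [La³⁺]^2[CO₃²⁻]^3 = (2s)^2 · (3s)^3 = 108s^5
Ksp = 108 × (8.1258×10⁻⁸)^5 = 3.83×10⁻³⁴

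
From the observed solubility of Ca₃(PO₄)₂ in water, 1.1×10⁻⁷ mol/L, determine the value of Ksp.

Ksp = 1.7×10⁻³³

Ca₃(PO₄)₂(s) ⇌ 3 Ca²⁺(aq) + 2 PO₄³⁻(aq)
Call the molar solubility s, so that [Ca²⁺] = 3s and [PO₄³⁻] = 2s.
Ksp = [Ca²⁺]^3[PO₄³⁻]^2 = (3s)^3 · (2s)^2 = 108s^5
Ksp = 108 × (1.1×10⁻⁷)^5 = 1.7×10⁻³³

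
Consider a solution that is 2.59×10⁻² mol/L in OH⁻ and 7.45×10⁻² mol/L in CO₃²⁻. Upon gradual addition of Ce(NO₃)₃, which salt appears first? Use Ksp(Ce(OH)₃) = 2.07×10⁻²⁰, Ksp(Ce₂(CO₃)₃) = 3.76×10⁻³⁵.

Ce₂(CO₃)₃

Precipitation of each salt begins when its ion product equals Ksp.
For Ce(OH)₃: [Ce³⁺] = (Ksp/[OH⁻]^3) = 1.19×10⁻¹⁵ mol/L
For Ce₂(CO₃)₃: [Ce³⁺] = (Ksp/[CO₃²⁻]^3)^(1/2) = 3.02×10⁻¹⁶ mol/L
The smaller threshold [Ce³⁺] is reached first, so Ce₂(CO₃)₃ precipitates first.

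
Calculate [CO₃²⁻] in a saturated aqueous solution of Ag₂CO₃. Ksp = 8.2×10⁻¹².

1.3×10⁻⁴ M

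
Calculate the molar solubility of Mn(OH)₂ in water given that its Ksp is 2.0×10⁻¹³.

3.7×10⁻⁵ M

Mn(OH)₂(s) ⇌ Mn²⁺(aq) + 2 OH⁻(aq)
With molar solubility s: [Mn²⁺] = s, [OH⁻] = 2s.
Ksp = [Mn²⁺][OH⁻]^2 = s · (2s)^2 = 4s^3
4s^3 = 2.0×10⁻¹³  ⇒  s^3 = 5.0×10⁻¹⁴
s = 3.7×10⁻⁵ mol L⁻¹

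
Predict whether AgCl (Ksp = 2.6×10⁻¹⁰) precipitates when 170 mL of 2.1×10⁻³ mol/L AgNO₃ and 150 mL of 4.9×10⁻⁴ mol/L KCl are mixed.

Yes

After mixing, V = 170 mL + 150 mL = 320 mL.
[Ag⁺] = (2.1×10⁻³)(170)/320 = 1.1×10⁻³ mol/L
[Cl⁻] = (4.9×10⁻⁴)(150)/320 = 2.3×10⁻⁴ mol/L
Q = [Ag⁺][Cl⁻] = 2.6×10⁻⁷
Since Q (2.6×10⁻⁷) exceeds Ksp (2.6×10⁻¹⁰), AgCl will precipitate.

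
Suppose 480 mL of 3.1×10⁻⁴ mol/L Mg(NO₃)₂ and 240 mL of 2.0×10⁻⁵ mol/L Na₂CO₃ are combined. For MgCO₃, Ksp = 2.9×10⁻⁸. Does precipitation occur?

The combined volume is 720 mL.
[Mg²⁺] = (3.1×10⁻⁴)(480)/720 = 2.1×10⁻⁴ mol/L
[CO₃²⁻] = (2.0×10⁻⁵)(240)/720 = 6.7×10⁻⁶ mol/L
Q = [Mg²⁺][CO₃²⁻] = 1.4×10⁻⁹
Q = 1.4×10⁻⁹ < Ksp = 2.9×10⁻⁸, so the solution is unsaturated and no precipitate forms.

No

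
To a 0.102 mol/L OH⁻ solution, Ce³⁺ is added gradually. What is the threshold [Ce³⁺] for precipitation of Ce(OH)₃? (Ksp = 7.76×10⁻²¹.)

7.31×10⁻¹⁸ M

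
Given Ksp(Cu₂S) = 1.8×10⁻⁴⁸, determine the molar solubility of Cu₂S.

7.7×10⁻¹⁷ M

Cu₂S(s) ⇌ 2 Cu⁺(aq) + S²⁻(aq)
Call the molar solubility s, so that [Cu⁺] = 2s and [S²⁻] = s.
Ksp = [Cu⁺]^2[S²⁻] = (2s)^2 · s = 4s^3
4s^3 = 1.8×10⁻⁴⁸  ⇒  s^3 = 4.5×10⁻⁴⁹
Taking the 3rd root, s = 7.7×10⁻¹⁷ mol L⁻¹.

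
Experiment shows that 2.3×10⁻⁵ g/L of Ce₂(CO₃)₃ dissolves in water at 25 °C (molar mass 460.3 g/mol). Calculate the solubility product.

Ksp = 3.4×10⁻³⁵

Molar solubility s = (2.3×10⁻⁵ g/L) / (460.3 g/mol) = 4.997×10⁻⁸ mol/L
Ce₂(CO₃)₃(s) ⇌ 2 Ce³⁺(aq) + 3 CO₃²⁻(aq)
For each mole of Ce₂(CO₃)₃ that dissolves per liter, [Ce³⁺] = 2s and [CO₃²⁻] = 3s; let s denote this solubility.
Ksp = [Ce³⁺]^2[CO₃²⁻]^3 = (2s)^2 · (3s)^3 = 108s^5
Ksp = 108 × (4.997×10⁻⁸)^5 = 3.4×10⁻³⁵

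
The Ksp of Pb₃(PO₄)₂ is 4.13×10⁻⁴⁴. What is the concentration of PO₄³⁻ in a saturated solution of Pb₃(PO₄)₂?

Pb₃(PO₄)₂(s) ⇌ 3 Pb²⁺(aq) + 2 PO₄³⁻(aq)
With molar solubility s: [Pb²⁺] = 3s, [PO₄³⁻] = 2s.
Ksp = [Pb²⁺]^3[PO₄³⁻]^2 = (3s)^3 · (2s)^2 = 108s^5 = 4.13×10⁻⁴⁴
s = 8.25×10⁻¹⁰ M
[PO₄³⁻] = 2s = 1.65×10⁻⁹ M

1.65×10⁻⁹ M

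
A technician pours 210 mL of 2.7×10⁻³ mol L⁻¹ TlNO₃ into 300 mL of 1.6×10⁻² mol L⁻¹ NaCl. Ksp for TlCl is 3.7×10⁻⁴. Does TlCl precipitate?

No

The combined volume is 510 mL.
[Tl⁺] = (2.7×10⁻³)(210)/510 = 1.1×10⁻³ mol L⁻¹
[Cl⁻] = (1.6×10⁻²)(300)/510 = 9.4×10⁻³ mol L⁻¹
Q = [Tl⁺][Cl⁻] = 1.0×10⁻⁵
Q = 1.0×10⁻⁵ < Ksp = 3.7×10⁻⁴, so the solution is unsaturated and no precipitate forms.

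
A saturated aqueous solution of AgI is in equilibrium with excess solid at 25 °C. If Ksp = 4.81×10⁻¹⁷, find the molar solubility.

6.94×10⁻⁹ M

AgI(s) ⇌ Ag⁺(aq) + I⁻(aq)
For each mole of AgI that dissolves per liter, [Ag⁺] = s and [I⁻] = s; let s denote this solubility.
Ksp = [Ag⁺][I⁻] = s · s = s^2
s^2 = 4.81×10⁻¹⁷
Taking the 2nd root, s = 6.94×10⁻⁹ mol/L.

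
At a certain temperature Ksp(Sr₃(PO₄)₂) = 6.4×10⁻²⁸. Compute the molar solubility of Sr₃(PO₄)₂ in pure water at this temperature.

1.4×10⁻⁶ M

Sr₃(PO₄)₂(s) ⇌ 3 Sr²⁺(aq) + 2 PO₄³⁻(aq)
With molar solubility s: [Sr²⁺] = 3s, [PO₄³⁻] = 2s.
Ksp = [Sr²⁺]^3[PO₄³⁻]^2 = (3s)^3 · (2s)^2 = 108s^5
108s^5 = 6.4×10⁻²⁸  ⇒  s^5 = 5.9×10⁻³⁰
s = (5.9×10⁻³⁰)^(1/5) = 1.4×10⁻⁶ mol/L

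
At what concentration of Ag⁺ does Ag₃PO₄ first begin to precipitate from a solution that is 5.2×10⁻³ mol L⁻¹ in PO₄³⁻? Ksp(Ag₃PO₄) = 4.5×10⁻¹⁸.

Precipitation of each salt begins when its ion product equals Ksp.
Ag₃PO₄(s) ⇌ 3 Ag⁺(aq) + PO₄³⁻(aq)
Ksp = [Ag⁺]^3[PO₄³⁻] = [Ag⁺]^3(5.2×10⁻³)
[Ag⁺]^3 = 4.5×10⁻¹⁸ / (5.2×10⁻³) = 8.7×10⁻¹⁶
[Ag⁺] = 9.5×10⁻⁶ mol L⁻¹

9.5×10⁻⁶ M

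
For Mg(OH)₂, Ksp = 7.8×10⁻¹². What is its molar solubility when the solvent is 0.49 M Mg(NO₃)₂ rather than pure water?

2.0×10⁻⁶ M

Mg(OH)₂(s) ⇌ Mg²⁺(aq) + 2 OH⁻(aq)
Mg²⁺ is already present at 0.49 M. If s mol/L of Mg(OH)₂ dissolves, [OH⁻] = 2s while [Mg²⁺] ≈ 0.49 M.
Ksp = [Mg²⁺][OH⁻]^2 = (0.49)(2s)^2
(2s)^2 = 7.8×10⁻¹² / (0.49) = 1.6×10⁻¹¹
s = 2.0×10⁻⁶ M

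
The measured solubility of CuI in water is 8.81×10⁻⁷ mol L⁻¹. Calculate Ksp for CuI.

Ksp = 7.76×10⁻¹³

CuI(s) ⇌ Cu⁺(aq) + I⁻(aq)
Call the molar solubility s, so that [Cu⁺] = s and [I⁻] = s.
Ksp = [Cu⁺][I⁻] = s · s = s^2
Ksp = (8.81×10⁻⁷)^2 = 7.76×10⁻¹³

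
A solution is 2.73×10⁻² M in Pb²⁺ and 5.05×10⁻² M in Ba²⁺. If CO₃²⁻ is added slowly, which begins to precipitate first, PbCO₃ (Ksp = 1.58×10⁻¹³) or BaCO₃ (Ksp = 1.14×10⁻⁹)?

The threshold for precipitation is Q = Ksp.
For PbCO₃: [CO₃²⁻] = (Ksp/[Pb²⁺]) = 5.79×10⁻¹² M
For BaCO₃: [CO₃²⁻] = (Ksp/[Ba²⁺]) = 2.26×10⁻⁸ M
PbCO₃ requires the lower [CO₃²⁻], so it precipitates first.

PbCO₃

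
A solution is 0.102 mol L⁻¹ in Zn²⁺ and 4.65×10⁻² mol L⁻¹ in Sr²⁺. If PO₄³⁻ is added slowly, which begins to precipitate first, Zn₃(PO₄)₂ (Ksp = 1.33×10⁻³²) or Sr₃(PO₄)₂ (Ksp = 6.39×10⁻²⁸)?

Zn₃(PO₄)₂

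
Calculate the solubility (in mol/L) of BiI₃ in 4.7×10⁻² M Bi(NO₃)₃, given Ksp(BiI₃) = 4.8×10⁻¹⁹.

BiI₃(s) ⇌ Bi³⁺(aq) + 3 I⁻(aq)
The solution already contains Bi³⁺ at 4.7×10⁻² M. Let s be the molar solubility of BiI₃.
[Bi³⁺] ≈ 4.7×10⁻² M (common ion dominates); [I⁻] = 3s.
Ksp = [Bi³⁺][I⁻]^3 = (4.7×10⁻²)(3s)^3
(3s)^3 = 4.8×10⁻¹⁹ / (4.7×10⁻²) = 1.0×10⁻¹⁷
s = 7.2×10⁻⁷ M

7.2×10⁻⁷ M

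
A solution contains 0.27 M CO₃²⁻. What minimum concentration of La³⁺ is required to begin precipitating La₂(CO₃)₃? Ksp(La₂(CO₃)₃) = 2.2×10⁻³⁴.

1.1×10⁻¹⁶ M

Each salt precipitates once Q = Ksp for that salt.
La₂(CO₃)₃(s) ⇌ 2 La³⁺(aq) + 3 CO₃²⁻(aq)
Ksp = [La³⁺]^2[CO₃²⁻]^3 = [La³⁺]^2(0.27)^3
[La³⁺]^2 = 2.2×10⁻³⁴ / (0.27)^3 = 1.1×10⁻³²
[La³⁺] = 1.1×10⁻¹⁶ M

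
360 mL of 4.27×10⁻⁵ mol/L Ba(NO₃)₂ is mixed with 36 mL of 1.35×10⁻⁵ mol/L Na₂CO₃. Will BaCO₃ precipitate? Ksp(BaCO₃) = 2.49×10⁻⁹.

After mixing, V = 360 mL + 36 mL = 396 mL.
[Ba²⁺] = (4.27×10⁻⁵)(360)/396 = 3.88×10⁻⁵ mol/L
[CO₃²⁻] = (1.35×10⁻⁵)(36)/396 = 1.23×10⁻⁶ mol/L
Q = [Ba²⁺][CO₃²⁻] = 4.76×10⁻¹¹
Since Q (4.76×10⁻¹¹) is less than Ksp (2.49×10⁻⁹), no BaCO₃ precipitates.

No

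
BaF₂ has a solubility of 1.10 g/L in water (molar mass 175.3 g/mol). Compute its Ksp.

Molar solubility s = (1.10 g/L) / (175.3 g/mol) = 6.2750×10⁻³ mol/L
BaF₂(s) ⇌ Ba²⁺(aq) + 2 F⁻(aq)
With molar solubility s: [Ba²⁺] = s, [F⁻] = 2s.
Ksp = [Ba²⁺][F⁻]^2 = s · (2s)^2 = 4s^3
Ksp = 4 × (6.2750×10⁻³)^3 = 9.88×10⁻⁷

Ksp = 9.88×10⁻⁷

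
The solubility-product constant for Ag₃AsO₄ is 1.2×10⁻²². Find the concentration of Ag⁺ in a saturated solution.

Ag₃AsO₄(s) ⇌ 3 Ag⁺(aq) + AsO₄³⁻(aq)
Call the molar solubility s, so that [Ag⁺] = 3s and [AsO₄³⁻] = s.
Ksp = [Ag⁺]^3[AsO₄³⁻] = (3s)^3 · s = 27s^4 = 1.2×10⁻²²
s = 1.5×10⁻⁶ mol/L
[Ag⁺] = 3s = 4.4×10⁻⁶ mol/L

4.4×10⁻⁶ M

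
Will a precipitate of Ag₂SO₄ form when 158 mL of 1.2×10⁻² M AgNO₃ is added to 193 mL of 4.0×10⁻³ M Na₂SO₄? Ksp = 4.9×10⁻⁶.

No

Total volume after mixing = 158 + 193 = 351 mL.
[Ag⁺] = (1.2×10⁻²)(158)/351 = 5.4×10⁻³ M
[SO₄²⁻] = (4.0×10⁻³)(193)/351 = 2.2×10⁻³ M
Q = [Ag⁺]^2[SO₄²⁻] = 6.4×10⁻⁸
Q < Ksp (6.4×10⁻⁸ vs 4.9×10⁻⁶); the solution remains unsaturated and no precipitate forms.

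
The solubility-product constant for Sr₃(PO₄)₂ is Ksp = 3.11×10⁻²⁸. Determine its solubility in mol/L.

Sr₃(PO₄)₂(s) ⇌ 3 Sr²⁺(aq) + 2 PO₄³⁻(aq)
For each mole of Sr₃(PO₄)₂ that dissolves per liter, [Sr²⁺] = 3s and [PO₄³⁻] = 2s; let s denote this solubility.
Ksp = [Sr²⁺]^3[PO₄³⁻]^2 = (3s)^3 · (2s)^2 = 108s^5
108s^5 = 3.11×10⁻²⁸  ⇒  s^5 = 2.88×10⁻³⁰
s = (2.88×10⁻³⁰)^(1/5) = 1.24×10⁻⁶ mol/L

1.24×10⁻⁶ M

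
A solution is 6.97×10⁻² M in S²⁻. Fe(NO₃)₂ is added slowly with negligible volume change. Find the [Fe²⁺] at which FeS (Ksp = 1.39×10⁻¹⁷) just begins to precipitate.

1.99×10⁻¹⁶ M

The threshold for precipitation is Q = Ksp.
FeS(s) ⇌ Fe²⁺(aq) + S²⁻(aq)
Ksp = [Fe²⁺][S²⁻] = [Fe²⁺](6.97×10⁻²)
[Fe²⁺] = 1.39×10⁻¹⁷ / (6.97×10⁻²) = 1.99×10⁻¹⁶
[Fe²⁺] = 1.99×10⁻¹⁶ M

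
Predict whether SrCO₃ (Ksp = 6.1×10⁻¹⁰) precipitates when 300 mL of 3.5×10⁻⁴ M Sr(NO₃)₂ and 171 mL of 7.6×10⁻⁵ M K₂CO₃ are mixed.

Yes

After mixing, V = 300 mL + 171 mL = 471 mL.
[Sr²⁺] = (3.5×10⁻⁴)(300)/471 = 2.2×10⁻⁴ M
[CO₃²⁻] = (7.6×10⁻⁵)(171)/471 = 2.8×10⁻⁵ M
Q = [Sr²⁺][CO₃²⁻] = 6.2×10⁻⁹
Since Q (6.2×10⁻⁹) exceeds Ksp (6.1×10⁻¹⁰), SrCO₃ will precipitate.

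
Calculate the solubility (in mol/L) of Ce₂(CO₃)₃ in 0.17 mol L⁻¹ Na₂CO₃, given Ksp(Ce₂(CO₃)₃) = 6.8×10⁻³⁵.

5.9×10⁻¹⁷ M

Ce₂(CO₃)₃(s) ⇌ 2 Ce³⁺(aq) + 3 CO₃²⁻(aq)
Let s be the solubility of Ce₂(CO₃)₃ here. The common ion gives [CO₃²⁻] ≈ 0.17 mol L⁻¹, and [Ce³⁺] = 2s.
Ksp = [Ce³⁺]^2[CO₃²⁻]^3 = (2s)^2(0.17)^3
(2s)^2 = 6.8×10⁻³⁵ / (0.17)^3 = 1.4×10⁻³²
s = 5.9×10⁻¹⁷ mol L⁻¹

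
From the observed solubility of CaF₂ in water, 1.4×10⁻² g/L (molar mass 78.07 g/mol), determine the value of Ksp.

Ksp = 2.3×10⁻¹¹

s = (1.4×10⁻² g L⁻¹)/(78.07 g mol⁻¹) = 1.793×10⁻⁴ M
CaF₂(s) ⇌ Ca²⁺(aq) + 2 F⁻(aq)
For each mole of CaF₂ that dissolves per liter, [Ca²⁺] = s and [F⁻] = 2s; let s denote this solubility.
Ksp = [Ca²⁺][F⁻]^2 = s · (2s)^2 = 4s^3
Ksp = 4 × (1.793×10⁻⁴)^3 = 2.3×10⁻¹¹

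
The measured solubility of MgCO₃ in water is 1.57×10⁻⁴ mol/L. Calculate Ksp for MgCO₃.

Ksp = 2.46×10⁻⁸

MgCO₃(s) ⇌ Mg²⁺(aq) + CO₃²⁻(aq)
For each mole of MgCO₃ that dissolves per liter, [Mg²⁺] = s and [CO₃²⁻] = s; let s denote this solubility.
Ksp = [Mg²⁺][CO₃²⁻] = s · s = s^2
Ksp = (1.57×10⁻⁴)^2 = 2.46×10⁻⁸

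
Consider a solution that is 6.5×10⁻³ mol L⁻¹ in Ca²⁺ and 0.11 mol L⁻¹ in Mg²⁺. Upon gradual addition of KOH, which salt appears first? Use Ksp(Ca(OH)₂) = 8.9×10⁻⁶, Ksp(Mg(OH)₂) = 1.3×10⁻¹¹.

Mg(OH)₂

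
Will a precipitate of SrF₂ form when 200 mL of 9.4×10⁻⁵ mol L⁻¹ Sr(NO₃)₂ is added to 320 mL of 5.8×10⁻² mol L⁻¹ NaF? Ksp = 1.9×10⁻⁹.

Yes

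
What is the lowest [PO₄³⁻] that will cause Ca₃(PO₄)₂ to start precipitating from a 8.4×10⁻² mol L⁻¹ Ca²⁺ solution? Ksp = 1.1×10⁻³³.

A salt starts to precipitate once the ion product Q reaches its Ksp.
Ca₃(PO₄)₂(s) ⇌ 3 Ca²⁺(aq) + 2 PO₄³⁻(aq)
Ksp = [Ca²⁺]^3[PO₄³⁻]^2 = [PO₄³⁻]^2(8.4×10⁻²)^3
[PO₄³⁻]^2 = 1.1×10⁻³³ / (8.4×10⁻²)^3 = 1.9×10⁻³⁰
[PO₄³⁻] = 1.4×10⁻¹⁵ mol L⁻¹

1.4×10⁻¹⁵ M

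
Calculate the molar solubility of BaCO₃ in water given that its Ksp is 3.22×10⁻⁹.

BaCO₃(s) ⇌ Ba²⁺(aq) + CO₃²⁻(aq)
With molar solubility s: [Ba²⁺] = s, [CO₃²⁻] = s.
Ksp = [Ba²⁺][CO₃²⁻] = s · s = s^2
s^2 = 3.22×10⁻⁹
s = 5.67×10⁻⁵ mol/L

5.67×10⁻⁵ M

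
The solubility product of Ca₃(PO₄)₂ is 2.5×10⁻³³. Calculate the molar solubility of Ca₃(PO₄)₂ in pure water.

Ca₃(PO₄)₂(s) ⇌ 3 Ca²⁺(aq) + 2 PO₄³⁻(aq)
If s mol/L of Ca₃(PO₄)₂ dissolves, [Ca²⁺] = 3s and [PO₄³⁻] = 2s.
Ksp = [Ca²⁺]^3[PO₄³⁻]^2 = (3s)^3 · (2s)^2 = 108s^5
108s^5 = 2.5×10⁻³³  ⇒  s^5 = 2.3×10⁻³⁵
s = (2.3×10⁻³⁵)^(1/5) = 1.2×10⁻⁷ mol L⁻¹

1.2×10⁻⁷ M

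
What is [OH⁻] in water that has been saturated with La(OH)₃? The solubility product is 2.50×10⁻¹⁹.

La(OH)₃(s) ⇌ La³⁺(aq) + 3 OH⁻(aq)
If s mol/L of La(OH)₃ dissolves, [La³⁺] = s and [OH⁻] = 3s.
Ksp = [La³⁺][OH⁻]^3 = s · (3s)^3 = 27s^4 = 2.50×10⁻¹⁹
s = 9.81×10⁻⁶ mol/L
[OH⁻] = 3s = 2.94×10⁻⁵ mol/L

2.94×10⁻⁵ M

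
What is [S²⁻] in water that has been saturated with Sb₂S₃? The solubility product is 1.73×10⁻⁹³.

Sb₂S₃(s) ⇌ 2 Sb³⁺(aq) + 3 S²⁻(aq)
Let s be the molar solubility. Then [Sb³⁺] = 2s and [S²⁻] = 3s.
Ksp = [Sb³⁺]^2[S²⁻]^3 = (2s)^2 · (3s)^3 = 108s^5 = 1.73×10⁻⁹³
s = 1.10×10⁻¹⁹ M
[S²⁻] = 3s = 3.30×10⁻¹⁹ M

3.30×10⁻¹⁹ M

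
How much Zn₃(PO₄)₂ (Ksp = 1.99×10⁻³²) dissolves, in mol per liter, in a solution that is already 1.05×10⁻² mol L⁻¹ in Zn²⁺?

6.56×10⁻¹⁴ M

Zn₃(PO₄)₂(s) ⇌ 3 Zn²⁺(aq) + 2 PO₄³⁻(aq)
Let s be the solubility of Zn₃(PO₄)₂ here. The common ion gives [Zn²⁺] ≈ 1.05×10⁻² mol L⁻¹, and [PO₄³⁻] = 2s.
Ksp = [Zn²⁺]^3[PO₄³⁻]^2 = (1.05×10⁻²)^3(2s)^2
(2s)^2 = 1.99×10⁻³² / (1.05×10⁻²)^3 = 1.72×10⁻²⁶
s = 6.56×10⁻¹⁴ mol L⁻¹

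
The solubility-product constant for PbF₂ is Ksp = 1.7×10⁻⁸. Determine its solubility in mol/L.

1.6×10⁻³ M

PbF₂(s) ⇌ Pb²⁺(aq) + 2 F⁻(aq)
Let s be the molar solubility. Then [Pb²⁺] = s and [F⁻] = 2s.
Ksp = [Pb²⁺][F⁻]^2 = s · (2s)^2 = 4s^3
4s^3 = 1.7×10⁻⁸  ⇒  s^3 = 4.3×10⁻⁹
Taking the 3rd root, s = 1.6×10⁻³ M.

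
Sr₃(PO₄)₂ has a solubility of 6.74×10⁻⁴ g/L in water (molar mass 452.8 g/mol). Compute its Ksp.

Molar solubility s = (6.74×10⁻⁴ g/L) / (452.8 g/mol) = 1.4885×10⁻⁶ mol/L
Sr₃(PO₄)₂(s) ⇌ 3 Sr²⁺(aq) + 2 PO₄³⁻(aq)
Call the molar solubility s, so that [Sr²⁺] = 3s and [PO₄³⁻] = 2s.
Ksp = [Sr²⁺]^3[PO₄³⁻]^2 = (3s)^3 · (2s)^2 = 108s^5
Ksp = 108 × (1.4885×10⁻⁶)^5 = 7.89×10⁻²⁸

Ksp = 7.89×10⁻²⁸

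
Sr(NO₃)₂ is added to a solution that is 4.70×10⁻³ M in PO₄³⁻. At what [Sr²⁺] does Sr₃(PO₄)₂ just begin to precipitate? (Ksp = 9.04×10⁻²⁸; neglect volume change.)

3.45×10⁻⁸ M

A salt starts to precipitate once the ion product Q reaches its Ksp.
Sr₃(PO₄)₂(s) ⇌ 3 Sr²⁺(aq) + 2 PO₄³⁻(aq)
Ksp = [Sr²⁺]^3[PO₄³⁻]^2 = [Sr²⁺]^3(4.70×10⁻³)^2
[Sr²⁺]^3 = 9.04×10⁻²⁸ / (4.70×10⁻³)^2 = 4.09×10⁻²³
[Sr²⁺] = 3.45×10⁻⁸ M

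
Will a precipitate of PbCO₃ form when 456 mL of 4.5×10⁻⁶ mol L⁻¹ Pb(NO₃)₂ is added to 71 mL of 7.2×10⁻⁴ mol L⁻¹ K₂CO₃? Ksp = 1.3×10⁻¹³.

Yes

The combined volume is 527 mL.
[Pb²⁺] = (4.5×10⁻⁶)(456)/527 = 3.9×10⁻⁶ mol L⁻¹
[CO₃²⁻] = (7.2×10⁻⁴)(71)/527 = 9.7×10⁻⁵ mol L⁻¹
Q = [Pb²⁺][CO₃²⁻] = 3.8×10⁻¹⁰
Q = 3.8×10⁻¹⁰ > Ksp = 1.3×10⁻¹³, so the solution is supersaturated and PbCO₃ precipitates.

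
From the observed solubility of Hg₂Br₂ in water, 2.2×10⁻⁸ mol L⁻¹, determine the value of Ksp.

Ksp = 4.3×10⁻²³

Hg₂Br₂(s) ⇌ Hg₂²⁺(aq) + 2 Br⁻(aq)
With molar solubility s: [Hg₂²⁺] = s, [Br⁻] = 2s.
Ksp = [Hg₂²⁺][Br⁻]^2 = s · (2s)^2 = 4s^3
Ksp = 4 × (2.2×10⁻⁸)^3 = 4.3×10⁻²³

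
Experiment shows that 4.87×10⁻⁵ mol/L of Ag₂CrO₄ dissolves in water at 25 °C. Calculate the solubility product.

Ksp = 4.62×10⁻¹³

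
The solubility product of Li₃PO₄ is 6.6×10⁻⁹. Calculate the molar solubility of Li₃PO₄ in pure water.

4.0×10⁻³ M

Li₃PO₄(s) ⇌ 3 Li⁺(aq) + PO₄³⁻(aq)
Let s be the molar solubility. Then [Li⁺] = 3s and [PO₄³⁻] = s.
Ksp = [Li⁺]^3[PO₄³⁻] = (3s)^3 · s = 27s^4
27s^4 = 6.6×10⁻⁹  ⇒  s^4 = 2.4×10⁻¹⁰
s = 4.0×10⁻³ M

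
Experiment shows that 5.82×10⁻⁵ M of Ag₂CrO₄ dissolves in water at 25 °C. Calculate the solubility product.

Ksp = 7.89×10⁻¹³

Ag₂CrO₄(s) ⇌ 2 Ag⁺(aq) + CrO₄²⁻(aq)
For each mole of Ag₂CrO₄ that dissolves per liter, [Ag⁺] = 2s and [CrO₄²⁻] = s; let s denote this solubility.
Ksp = [Ag⁺]^2[CrO₄²⁻] = (2s)^2 · s = 4s^3
Ksp = 4 × (5.82×10⁻⁵)^3 = 7.89×10⁻¹³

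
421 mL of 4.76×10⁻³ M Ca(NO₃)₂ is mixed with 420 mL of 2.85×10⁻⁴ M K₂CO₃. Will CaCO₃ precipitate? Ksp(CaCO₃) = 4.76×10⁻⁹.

After mixing, V = 421 mL + 420 mL = 841 mL.
[Ca²⁺] = (4.76×10⁻³)(421)/841 = 2.38×10⁻³ M
[CO₃²⁻] = (2.85×10⁻⁴)(420)/841 = 1.42×10⁻⁴ M
Q = [Ca²⁺][CO₃²⁻] = 3.39×10⁻⁷
Q = 3.39×10⁻⁷ > Ksp = 4.76×10⁻⁹, so the solution is supersaturated and CaCO₃ precipitates.

Yes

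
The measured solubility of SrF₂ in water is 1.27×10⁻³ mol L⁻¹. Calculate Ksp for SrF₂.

Ksp = 8.19×10⁻⁹

SrF₂(s) ⇌ Sr²⁺(aq) + 2 F⁻(aq)
For each mole of SrF₂ that dissolves per liter, [Sr²⁺] = s and [F⁻] = 2s; let s denote this solubility.
Ksp = [Sr²⁺][F⁻]^2 = s · (2s)^2 = 4s^3
Ksp = 4 × (1.27×10⁻³)^3 = 8.19×10⁻⁹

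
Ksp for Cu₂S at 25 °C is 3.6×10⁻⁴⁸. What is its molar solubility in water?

9.7×10⁻¹⁷ M

Cu₂S(s) ⇌ 2 Cu⁺(aq) + S²⁻(aq)
For each mole of Cu₂S that dissolves per liter, [Cu⁺] = 2s and [S²⁻] = s; let s denote this solubility.
Ksp = [Cu⁺]^2[S²⁻] = (2s)^2 · s = 4s^3
4s^3 = 3.6×10⁻⁴⁸  ⇒  s^3 = 9.0×10⁻⁴⁹
Taking the 3rd root, s = 9.7×10⁻¹⁷ mol/L.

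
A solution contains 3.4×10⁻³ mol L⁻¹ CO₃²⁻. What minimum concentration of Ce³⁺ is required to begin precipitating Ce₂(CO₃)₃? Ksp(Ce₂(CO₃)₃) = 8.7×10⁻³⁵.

4.7×10⁻¹⁴ M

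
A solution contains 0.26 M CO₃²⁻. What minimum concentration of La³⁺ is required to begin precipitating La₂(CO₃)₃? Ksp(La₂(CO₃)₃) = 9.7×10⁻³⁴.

2.3×10⁻¹⁶ M

The threshold for precipitation is Q = Ksp.
La₂(CO₃)₃(s) ⇌ 2 La³⁺(aq) + 3 CO₃²⁻(aq)
Ksp = [La³⁺]^2[CO₃²⁻]^3 = [La³⁺]^2(0.26)^3
[La³⁺]^2 = 9.7×10⁻³⁴ / (0.26)^3 = 5.5×10⁻³²
[La³⁺] = 2.3×10⁻¹⁶ M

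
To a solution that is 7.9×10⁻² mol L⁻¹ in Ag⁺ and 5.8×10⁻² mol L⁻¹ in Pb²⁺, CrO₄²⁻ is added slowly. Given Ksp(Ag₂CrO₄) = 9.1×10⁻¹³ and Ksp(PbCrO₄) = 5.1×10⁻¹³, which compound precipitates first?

PbCrO₄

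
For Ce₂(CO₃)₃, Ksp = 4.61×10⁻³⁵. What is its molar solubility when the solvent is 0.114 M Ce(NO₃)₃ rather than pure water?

5.08×10⁻¹² M

Ce₂(CO₃)₃(s) ⇌ 2 Ce³⁺(aq) + 3 CO₃²⁻(aq)
Ce³⁺ is already present at 0.114 M. If s mol/L of Ce₂(CO₃)₃ dissolves, [CO₃²⁻] = 3s while [Ce³⁺] ≈ 0.114 M.
Ksp = [Ce³⁺]^2[CO₃²⁻]^3 = (0.114)^2(3s)^3
(3s)^3 = 4.61×10⁻³⁵ / (0.114)^2 = 3.55×10⁻³³
s = 5.08×10⁻¹² M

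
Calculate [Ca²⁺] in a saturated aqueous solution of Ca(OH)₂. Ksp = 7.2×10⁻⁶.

1.2×10⁻² M

Ca(OH)₂(s) ⇌ Ca²⁺(aq) + 2 OH⁻(aq)
With molar solubility s: [Ca²⁺] = s, [OH⁻] = 2s.
Ksp = [Ca²⁺][OH⁻]^2 = s · (2s)^2 = 4s^3 = 7.2×10⁻⁶
s = 1.2×10⁻² mol/L
[Ca²⁺] = s = 1.2×10⁻² mol/L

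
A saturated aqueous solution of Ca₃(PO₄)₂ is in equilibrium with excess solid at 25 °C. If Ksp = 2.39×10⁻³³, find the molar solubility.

1.17×10⁻⁷ M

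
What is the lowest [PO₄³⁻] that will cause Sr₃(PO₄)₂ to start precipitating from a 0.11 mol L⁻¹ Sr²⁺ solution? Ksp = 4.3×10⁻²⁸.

5.7×10⁻¹³ M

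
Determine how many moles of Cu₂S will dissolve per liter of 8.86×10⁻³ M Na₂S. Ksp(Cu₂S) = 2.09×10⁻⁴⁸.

7.68×10⁻²⁴ M

Cu₂S(s) ⇌ 2 Cu⁺(aq) + S²⁻(aq)
The solution already contains S²⁻ at 8.86×10⁻³ M. Let s be the molar solubility of Cu₂S.
[S²⁻] ≈ 8.86×10⁻³ M (common ion dominates); [Cu⁺] = 2s.
Ksp = [Cu⁺]^2[S²⁻] = (2s)^2(8.86×10⁻³)
(2s)^2 = 2.09×10⁻⁴⁸ / (8.86×10⁻³) = 2.36×10⁻⁴⁶
s = 7.68×10⁻²⁴ M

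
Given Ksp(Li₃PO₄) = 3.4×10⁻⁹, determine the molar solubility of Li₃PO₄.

Li₃PO₄(s) ⇌ 3 Li⁺(aq) + PO₄³⁻(aq)
If s mol/L of Li₃PO₄ dissolves, [Li⁺] = 3s and [PO₄³⁻] = s.
Ksp = [Li⁺]^3[PO₄³⁻] = (3s)^3 · s = 27s^4
27s^4 = 3.4×10⁻⁹  ⇒  s^4 = 1.3×10⁻¹⁰
Taking the 4th root, s = 3.3×10⁻³ M.

3.3×10⁻³ M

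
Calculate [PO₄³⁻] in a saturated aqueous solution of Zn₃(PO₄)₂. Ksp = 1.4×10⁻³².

3.3×10⁻⁷ M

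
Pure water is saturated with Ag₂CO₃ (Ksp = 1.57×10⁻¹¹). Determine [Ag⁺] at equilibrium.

Ag₂CO₃(s) ⇌ 2 Ag⁺(aq) + CO₃²⁻(aq)
Call the molar solubility s, so that [Ag⁺] = 2s and [CO₃²⁻] = s.
Ksp = [Ag⁺]^2[CO₃²⁻] = (2s)^2 · s = 4s^3 = 1.57×10⁻¹¹
s = 1.58×10⁻⁴ M
[Ag⁺] = 2s = 3.15×10⁻⁴ M

3.15×10⁻⁴ M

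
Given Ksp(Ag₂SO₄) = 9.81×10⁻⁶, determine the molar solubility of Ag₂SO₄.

Ag₂SO₄(s) ⇌ 2 Ag⁺(aq) + SO₄²⁻(aq)
Let s be the molar solubility. Then [Ag⁺] = 2s and [SO₄²⁻] = s.
Ksp = [Ag⁺]^2[SO₄²⁻] = (2s)^2 · s = 4s^3
4s^3 = 9.81×10⁻⁶  ⇒  s^3 = 2.45×10⁻⁶
s = (2.45×10⁻⁶)^(1/3) = 1.35×10⁻² mol L⁻¹

1.35×10⁻² M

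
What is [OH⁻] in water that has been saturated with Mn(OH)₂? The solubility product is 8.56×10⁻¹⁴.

Mn(OH)₂(s) ⇌ Mn²⁺(aq) + 2 OH⁻(aq)
With molar solubility s: [Mn²⁺] = s, [OH⁻] = 2s.
Ksp = [Mn²⁺][OH⁻]^2 = s · (2s)^2 = 4s^3 = 8.56×10⁻¹⁴
s = 2.78×10⁻⁵ M
[OH⁻] = 2s = 5.55×10⁻⁵ M

5.55×10⁻⁵ M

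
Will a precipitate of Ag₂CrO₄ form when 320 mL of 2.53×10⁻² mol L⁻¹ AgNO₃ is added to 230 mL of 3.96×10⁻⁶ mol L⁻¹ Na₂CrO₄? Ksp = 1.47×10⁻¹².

Yes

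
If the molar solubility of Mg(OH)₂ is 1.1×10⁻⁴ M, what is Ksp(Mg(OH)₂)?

Ksp = 5.3×10⁻¹²

Mg(OH)₂(s) ⇌ Mg²⁺(aq) + 2 OH⁻(aq)
For each mole of Mg(OH)₂ that dissolves per liter, [Mg²⁺] = s and [OH⁻] = 2s; let s denote this solubility.
Ksp = [Mg²⁺][OH⁻]^2 = s · (2s)^2 = 4s^3
Ksp = 4 × (1.1×10⁻⁴)^3 = 5.3×10⁻¹²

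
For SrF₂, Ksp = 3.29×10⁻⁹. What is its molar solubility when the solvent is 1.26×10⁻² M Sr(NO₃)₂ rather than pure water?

SrF₂(s) ⇌ Sr²⁺(aq) + 2 F⁻(aq)
Sr²⁺ is already present at 1.26×10⁻² M. If s mol/L of SrF₂ dissolves, [F⁻] = 2s while [Sr²⁺] ≈ 1.26×10⁻² M.
Ksp = [Sr²⁺][F⁻]^2 = (1.26×10⁻²)(2s)^2
(2s)^2 = 3.29×10⁻⁹ / (1.26×10⁻²) = 2.61×10⁻⁷
s = 2.55×10⁻⁴ M

2.55×10⁻⁴ M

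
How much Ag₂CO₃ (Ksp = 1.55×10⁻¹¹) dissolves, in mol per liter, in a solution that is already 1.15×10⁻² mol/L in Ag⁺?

1.17×10⁻⁷ M

Ag₂CO₃(s) ⇌ 2 Ag⁺(aq) + CO₃²⁻(aq)
Ag⁺ is already present at 1.15×10⁻² mol/L. If s mol/L of Ag₂CO₃ dissolves, [CO₃²⁻] = s while [Ag⁺] ≈ 1.15×10⁻² mol/L.
Ksp = [Ag⁺]^2[CO₃²⁻] = (1.15×10⁻²)^2s
s = 1.55×10⁻¹¹ / (1.15×10⁻²)^2 = 1.17×10⁻⁷
s = 1.17×10⁻⁷ mol/L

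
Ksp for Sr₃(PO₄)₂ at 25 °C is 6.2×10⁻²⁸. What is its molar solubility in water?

Sr₃(PO₄)₂(s) ⇌ 3 Sr²⁺(aq) + 2 PO₄³⁻(aq)
With molar solubility s: [Sr²⁺] = 3s, [PO₄³⁻] = 2s.
Ksp = [Sr²⁺]^3[PO₄³⁻]^2 = (3s)^3 · (2s)^2 = 108s^5
108s^5 = 6.2×10⁻²⁸  ⇒  s^5 = 5.7×10⁻³⁰
s = (5.7×10⁻³⁰)^(1/5) = 1.4×10⁻⁶ mol/L

1.4×10⁻⁶ M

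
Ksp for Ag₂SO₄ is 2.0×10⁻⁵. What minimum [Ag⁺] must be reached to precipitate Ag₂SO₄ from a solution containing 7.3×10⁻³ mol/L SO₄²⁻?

Precipitation begins when Q = Ksp.
Ag₂SO₄(s) ⇌ 2 Ag⁺(aq) + SO₄²⁻(aq)
Ksp = [Ag⁺]^2[SO₄²⁻] = [Ag⁺]^2(7.3×10⁻³)
[Ag⁺]^2 = 2.0×10⁻⁵ / (7.3×10⁻³) = 2.7×10⁻³
[Ag⁺] = 5.2×10⁻² mol/L

5.2×10⁻² M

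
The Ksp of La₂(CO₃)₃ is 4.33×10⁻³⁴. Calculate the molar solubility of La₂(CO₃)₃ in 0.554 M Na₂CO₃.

2.52×10⁻¹⁷ M

La₂(CO₃)₃(s) ⇌ 2 La³⁺(aq) + 3 CO₃²⁻(aq)
Let s be the solubility of La₂(CO₃)₃ here. The common ion gives [CO₃²⁻] ≈ 0.554 M, and [La³⁺] = 2s.
Ksp = [La³⁺]^2[CO₃²⁻]^3 = (2s)^2(0.554)^3
(2s)^2 = 4.33×10⁻³⁴ / (0.554)^3 = 2.55×10⁻³³
s = 2.52×10⁻¹⁷ M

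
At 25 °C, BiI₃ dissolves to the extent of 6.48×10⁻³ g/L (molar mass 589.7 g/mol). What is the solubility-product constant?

Convert to molarity: s = 6.48×10⁻³ / 589.7 = 1.0989×10⁻⁵ mol/L
BiI₃(s) ⇌ Bi³⁺(aq) + 3 I⁻(aq)
Let s be the molar solubility. Then [Bi³⁺] = s and [I⁻] = 3s.
Ksp = [Bi³⁺][I⁻]^3 = s · (3s)^3 = 27s^4
Ksp = 27 × (1.0989×10⁻⁵)^4 = 3.94×10⁻¹⁹

Ksp = 3.94×10⁻¹⁹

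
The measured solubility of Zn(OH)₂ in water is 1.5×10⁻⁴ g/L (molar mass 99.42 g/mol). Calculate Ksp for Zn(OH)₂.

Molar solubility s = (1.5×10⁻⁴ g/L) / (99.42 g/mol) = 1.509×10⁻⁶ mol/L
Zn(OH)₂(s) ⇌ Zn²⁺(aq) + 2 OH⁻(aq)
If s mol/L of Zn(OH)₂ dissolves, [Zn²⁺] = s and [OH⁻] = 2s.
Ksp = [Zn²⁺][OH⁻]^2 = s · (2s)^2 = 4s^3
Ksp = 4 × (1.509×10⁻⁶)^3 = 1.4×10⁻¹⁷

Ksp = 1.4×10⁻¹⁷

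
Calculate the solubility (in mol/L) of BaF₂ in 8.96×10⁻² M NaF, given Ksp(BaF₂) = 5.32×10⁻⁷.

6.63×10⁻⁵ M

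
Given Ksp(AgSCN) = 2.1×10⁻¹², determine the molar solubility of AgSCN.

1.4×10⁻⁶ M

AgSCN(s) ⇌ Ag⁺(aq) + SCN⁻(aq)
With molar solubility s: [Ag⁺] = s, [SCN⁻] = s.
Ksp = [Ag⁺][SCN⁻] = s · s = s^2
s^2 = 2.1×10⁻¹²
Taking the 2nd root, s = 1.4×10⁻⁶ M.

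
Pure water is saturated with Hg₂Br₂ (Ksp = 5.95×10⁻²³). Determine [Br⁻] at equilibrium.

4.92×10⁻⁸ M

Hg₂Br₂(s) ⇌ Hg₂²⁺(aq) + 2 Br⁻(aq)
Let s be the molar solubility. Then [Hg₂²⁺] = s and [Br⁻] = 2s.
Ksp = [Hg₂²⁺][Br⁻]^2 = s · (2s)^2 = 4s^3 = 5.95×10⁻²³
s = 2.46×10⁻⁸ M
[Br⁻] = 2s = 4.92×10⁻⁸ M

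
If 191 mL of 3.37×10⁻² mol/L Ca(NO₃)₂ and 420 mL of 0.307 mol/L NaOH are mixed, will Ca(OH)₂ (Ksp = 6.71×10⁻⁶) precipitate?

After mixing, V = 191 mL + 420 mL = 611 mL.
[Ca²⁺] = (3.37×10⁻²)(191)/611 = 1.05×10⁻² mol/L
[OH⁻] = (0.307)(420)/611 = 0.211 mol/L
Q = [Ca²⁺][OH⁻]^2 = 4.69×10⁻⁴
Since Q (4.69×10⁻⁴) exceeds Ksp (6.71×10⁻⁶), Ca(OH)₂ will precipitate.

Yes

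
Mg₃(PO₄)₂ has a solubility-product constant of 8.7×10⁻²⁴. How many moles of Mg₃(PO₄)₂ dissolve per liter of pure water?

Mg₃(PO₄)₂(s) ⇌ 3 Mg²⁺(aq) + 2 PO₄³⁻(aq)
If s mol/L of Mg₃(PO₄)₂ dissolves, [Mg²⁺] = 3s and [PO₄³⁻] = 2s.
Ksp = [Mg²⁺]^3[PO₄³⁻]^2 = (3s)^3 · (2s)^2 = 108s^5
108s^5 = 8.7×10⁻²⁴  ⇒  s^5 = 8.1×10⁻²⁶
s = 9.6×10⁻⁶ M

9.6×10⁻⁶ M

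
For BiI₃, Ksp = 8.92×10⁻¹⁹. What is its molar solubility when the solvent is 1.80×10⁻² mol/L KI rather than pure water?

BiI₃(s) ⇌ Bi³⁺(aq) + 3 I⁻(aq)
The solution already contains I⁻ at 1.80×10⁻² mol/L. Let s be the molar solubility of BiI₃.
[I⁻] ≈ 1.80×10⁻² mol/L (common ion dominates); [Bi³⁺] = s.
Ksp = [Bi³⁺][I⁻]^3 = s(1.80×10⁻²)^3
s = 8.92×10⁻¹⁹ / (1.80×10⁻²)^3 = 1.53×10⁻¹³
s = 1.53×10⁻¹³ mol/L

1.53×10⁻¹³ M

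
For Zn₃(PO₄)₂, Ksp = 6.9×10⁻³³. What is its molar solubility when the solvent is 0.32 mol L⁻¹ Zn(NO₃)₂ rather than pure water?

Zn₃(PO₄)₂(s) ⇌ 3 Zn²⁺(aq) + 2 PO₄³⁻(aq)
Let s be the solubility of Zn₃(PO₄)₂ here. The common ion gives [Zn²⁺] ≈ 0.32 mol L⁻¹, and [PO₄³⁻] = 2s.
Ksp = [Zn²⁺]^3[PO₄³⁻]^2 = (0.32)^3(2s)^2
(2s)^2 = 6.9×10⁻³³ / (0.32)^3 = 2.1×10⁻³¹
s = 2.3×10⁻¹⁶ mol L⁻¹

2.3×10⁻¹⁶ M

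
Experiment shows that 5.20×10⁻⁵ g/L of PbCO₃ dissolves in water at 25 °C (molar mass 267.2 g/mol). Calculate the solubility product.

Molar solubility s = (5.20×10⁻⁵ g/L) / (267.2 g/mol) = 1.9461×10⁻⁷ mol/L
PbCO₃(s) ⇌ Pb²⁺(aq) + CO₃²⁻(aq)
With molar solubility s: [Pb²⁺] = s, [CO₃²⁻] = s.
Ksp = [Pb²⁺][CO₃²⁻] = s · s = s^2
Ksp = (1.9461×10⁻⁷)^2 = 3.79×10⁻¹⁴

Ksp = 3.79×10⁻¹⁴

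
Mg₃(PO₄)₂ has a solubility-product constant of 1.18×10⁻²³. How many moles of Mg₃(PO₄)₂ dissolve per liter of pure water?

1.02×10⁻⁵ M

Mg₃(PO₄)₂(s) ⇌ 3 Mg²⁺(aq) + 2 PO₄³⁻(aq)
Let s be the molar solubility. Then [Mg²⁺] = 3s and [PO₄³⁻] = 2s.
Ksp = [Mg²⁺]^3[PO₄³⁻]^2 = (3s)^3 · (2s)^2 = 108s^5
108s^5 = 1.18×10⁻²³  ⇒  s^5 = 1.09×10⁻²⁵
s = 1.02×10⁻⁵ mol/L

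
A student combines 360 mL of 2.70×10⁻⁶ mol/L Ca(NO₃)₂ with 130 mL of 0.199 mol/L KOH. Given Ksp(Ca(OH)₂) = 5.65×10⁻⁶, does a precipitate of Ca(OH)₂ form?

No

After mixing, V = 360 mL + 130 mL = 490 mL.
[Ca²⁺] = (2.70×10⁻⁶)(360)/490 = 1.98×10⁻⁶ mol/L
[OH⁻] = (0.199)(130)/490 = 5.28×10⁻² mol/L
Q = [Ca²⁺][OH⁻]^2 = 5.53×10⁻⁹
Q = 5.53×10⁻⁹ < Ksp = 5.65×10⁻⁶, so the solution is unsaturated and no precipitate forms.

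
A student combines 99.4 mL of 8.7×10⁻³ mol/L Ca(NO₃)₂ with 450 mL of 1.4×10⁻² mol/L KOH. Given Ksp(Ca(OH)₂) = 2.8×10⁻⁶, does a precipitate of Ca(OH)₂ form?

No

The combined volume is 549.4 mL.
[Ca²⁺] = (8.7×10⁻³)(99.4)/549.4 = 1.6×10⁻³ mol/L
[OH⁻] = (1.4×10⁻²)(450)/549.4 = 1.1×10⁻² mol/L
Q = [Ca²⁺][OH⁻]^2 = 2.1×10⁻⁷
Q < Ksp (2.1×10⁻⁷ vs 2.8×10⁻⁶); the solution remains unsaturated and no precipitate forms.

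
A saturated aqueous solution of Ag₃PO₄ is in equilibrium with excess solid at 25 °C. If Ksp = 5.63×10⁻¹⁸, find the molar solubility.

Ag₃PO₄(s) ⇌ 3 Ag⁺(aq) + PO₄³⁻(aq)
With molar solubility s: [Ag⁺] = 3s, [PO₄³⁻] = s.
Ksp = [Ag⁺]^3[PO₄³⁻] = (3s)^3 · s = 27s^4
27s^4 = 5.63×10⁻¹⁸  ⇒  s^4 = 2.09×10⁻¹⁹
s = 2.14×10⁻⁵ mol L⁻¹

2.14×10⁻⁵ M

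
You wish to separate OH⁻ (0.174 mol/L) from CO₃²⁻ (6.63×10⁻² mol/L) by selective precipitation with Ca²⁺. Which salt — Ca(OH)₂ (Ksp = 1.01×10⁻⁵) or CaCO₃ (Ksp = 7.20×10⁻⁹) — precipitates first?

CaCO₃

Each salt precipitates once Q = Ksp for that salt.
For Ca(OH)₂: [Ca²⁺] = (Ksp/[OH⁻]^2) = 3.34×10⁻⁴ mol/L
For CaCO₃: [Ca²⁺] = (Ksp/[CO₃²⁻]) = 1.09×10⁻⁷ mol/L
Since CaCO₃ needs less Ca²⁺ to reach saturation, it precipitates first.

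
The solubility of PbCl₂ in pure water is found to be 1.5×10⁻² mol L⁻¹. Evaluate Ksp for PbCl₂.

Ksp = 1.4×10⁻⁵

PbCl₂(s) ⇌ Pb²⁺(aq) + 2 Cl⁻(aq)
If s mol/L of PbCl₂ dissolves, [Pb²⁺] = s and [Cl⁻] = 2s.
Ksp = [Pb²⁺][Cl⁻]^2 = s · (2s)^2 = 4s^3
Ksp = 4 × (1.5×10⁻²)^3 = 1.4×10⁻⁵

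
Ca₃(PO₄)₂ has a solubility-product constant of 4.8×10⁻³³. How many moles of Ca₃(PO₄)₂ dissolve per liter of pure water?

1.3×10⁻⁷ M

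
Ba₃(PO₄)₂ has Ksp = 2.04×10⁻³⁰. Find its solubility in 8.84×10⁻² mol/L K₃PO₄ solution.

Ba₃(PO₄)₂(s) ⇌ 3 Ba²⁺(aq) + 2 PO₄³⁻(aq)
Let s be the solubility of Ba₃(PO₄)₂ here. The common ion gives [PO₄³⁻] ≈ 8.84×10⁻² mol/L, and [Ba²⁺] = 3s.
Ksp = [Ba²⁺]^3[PO₄³⁻]^2 = (3s)^3(8.84×10⁻²)^2
(3s)^3 = 2.04×10⁻³⁰ / (8.84×10⁻²)^2 = 2.61×10⁻²⁸
s = 2.13×10⁻¹⁰ mol/L

2.13×10⁻¹⁰ M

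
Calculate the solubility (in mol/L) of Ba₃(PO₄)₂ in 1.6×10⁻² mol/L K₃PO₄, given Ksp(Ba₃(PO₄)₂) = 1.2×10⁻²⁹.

1.2×10⁻⁹ M

Ba₃(PO₄)₂(s) ⇌ 3 Ba²⁺(aq) + 2 PO₄³⁻(aq)
The solution already contains PO₄³⁻ at 1.6×10⁻² mol/L. Let s be the molar solubility of Ba₃(PO₄)₂.
[PO₄³⁻] ≈ 1.6×10⁻² mol/L (common ion dominates); [Ba²⁺] = 3s.
Ksp = [Ba²⁺]^3[PO₄³⁻]^2 = (3s)^3(1.6×10⁻²)^2
(3s)^3 = 1.2×10⁻²⁹ / (1.6×10⁻²)^2 = 4.7×10⁻²⁶
s = 1.2×10⁻⁹ mol/L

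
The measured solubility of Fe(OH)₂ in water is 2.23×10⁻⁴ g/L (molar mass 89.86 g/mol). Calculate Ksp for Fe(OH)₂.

Ksp = 6.11×10⁻¹⁷

Convert to molarity: s = 2.23×10⁻⁴ / 89.86 = 2.4816×10⁻⁶ mol/L
Fe(OH)₂(s) ⇌ Fe²⁺(aq) + 2 OH⁻(aq)
Let s be the molar solubility. Then [Fe²⁺] = s and [OH⁻] = 2s.
Ksp = [Fe²⁺][OH⁻]^2 = s · (2s)^2 = 4s^3
Ksp = 4 × (2.4816×10⁻⁶)^3 = 6.11×10⁻¹⁷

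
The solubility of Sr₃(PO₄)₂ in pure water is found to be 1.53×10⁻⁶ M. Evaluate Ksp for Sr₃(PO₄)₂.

Sr₃(PO₄)₂(s) ⇌ 3 Sr²⁺(aq) + 2 PO₄³⁻(aq)
Call the molar solubility s, so that [Sr²⁺] = 3s and [PO₄³⁻] = 2s.
Ksp = [Sr²⁺]^3[PO₄³⁻]^2 = (3s)^3 · (2s)^2 = 108s^5
Ksp = 108 × (1.53×10⁻⁶)^5 = 9.05×10⁻²⁸

Ksp = 9.05×10⁻²⁸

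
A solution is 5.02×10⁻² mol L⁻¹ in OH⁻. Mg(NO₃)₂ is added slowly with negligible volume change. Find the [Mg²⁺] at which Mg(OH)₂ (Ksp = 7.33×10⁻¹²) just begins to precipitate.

2.91×10⁻⁹ M

Precipitation of each salt begins when its ion product equals Ksp.
Mg(OH)₂(s) ⇌ Mg²⁺(aq) + 2 OH⁻(aq)
Ksp = [Mg²⁺][OH⁻]^2 = [Mg²⁺](5.02×10⁻²)^2
[Mg²⁺] = 7.33×10⁻¹² / (5.02×10⁻²)^2 = 2.91×10⁻⁹
[Mg²⁺] = 2.91×10⁻⁹ mol L⁻¹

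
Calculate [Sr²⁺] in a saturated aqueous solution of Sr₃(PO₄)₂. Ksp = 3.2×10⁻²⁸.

3.7×10⁻⁶ M

Sr₃(PO₄)₂(s) ⇌ 3 Sr²⁺(aq) + 2 PO₄³⁻(aq)
With molar solubility s: [Sr²⁺] = 3s, [PO₄³⁻] = 2s.
Ksp = [Sr²⁺]^3[PO₄³⁻]^2 = (3s)^3 · (2s)^2 = 108s^5 = 3.2×10⁻²⁸
s = 1.2×10⁻⁶ M
[Sr²⁺] = 3s = 3.7×10⁻⁶ M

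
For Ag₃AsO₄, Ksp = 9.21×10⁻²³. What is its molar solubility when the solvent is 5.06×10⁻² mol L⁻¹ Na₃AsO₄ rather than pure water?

4.07×10⁻⁸ M

Ag₃AsO₄(s) ⇌ 3 Ag⁺(aq) + AsO₄³⁻(aq)
Let s be the solubility of Ag₃AsO₄ here. The common ion gives [AsO₄³⁻] ≈ 5.06×10⁻² mol L⁻¹, and [Ag⁺] = 3s.
Ksp = [Ag⁺]^3[AsO₄³⁻] = (3s)^3(5.06×10⁻²)
(3s)^3 = 9.21×10⁻²³ / (5.06×10⁻²) = 1.82×10⁻²¹
s = 4.07×10⁻⁸ mol L⁻¹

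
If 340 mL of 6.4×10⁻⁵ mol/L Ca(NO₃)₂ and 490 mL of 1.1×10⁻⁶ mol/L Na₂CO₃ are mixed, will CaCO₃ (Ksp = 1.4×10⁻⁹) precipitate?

The combined volume is 830 mL.
[Ca²⁺] = (6.4×10⁻⁵)(340)/830 = 2.6×10⁻⁵ mol/L
[CO₃²⁻] = (1.1×10⁻⁶)(490)/830 = 6.5×10⁻⁷ mol/L
Q = [Ca²⁺][CO₃²⁻] = 1.7×10⁻¹¹
Q < Ksp (1.7×10⁻¹¹ vs 1.4×10⁻⁹); the solution remains unsaturated and no precipitate forms.

No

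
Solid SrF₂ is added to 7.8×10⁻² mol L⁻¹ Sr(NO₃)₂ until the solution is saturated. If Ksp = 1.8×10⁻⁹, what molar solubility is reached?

SrF₂(s) ⇌ Sr²⁺(aq) + 2 F⁻(aq)
Let s be the solubility of SrF₂ here. The common ion gives [Sr²⁺] ≈ 7.8×10⁻² mol L⁻¹, and [F⁻] = 2s.
Ksp = [Sr²⁺][F⁻]^2 = (7.8×10⁻²)(2s)^2
(2s)^2 = 1.8×10⁻⁹ / (7.8×10⁻²) = 2.3×10⁻⁸
s = 7.6×10⁻⁵ mol L⁻¹

7.6×10⁻⁵ M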